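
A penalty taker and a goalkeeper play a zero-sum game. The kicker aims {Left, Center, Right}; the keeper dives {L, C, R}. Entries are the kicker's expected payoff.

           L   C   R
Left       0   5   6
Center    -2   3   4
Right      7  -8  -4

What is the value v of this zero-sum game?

7/4

Row minima: Left → 0, Center → -2, Right → -8; maximin = 0.
Column maxima: L → 7, C → 5, R → 6; minimax = 5.
0 ≠ 5, so there is no saddle point; optimal play is mixed.
Center is strictly dominated by Left, so the kicker never plays it.
R is strictly dominated by C (it gives the kicker strictly more in every row), so the keeper never plays it.
On the remaining 2×2 (Left, Right vs L, C):
Let the kicker play Left with probability p. Expected payoff against L: 0p + 7(1−p) = −7p + 7; against C: 5p + (-8)(1−p) = 13p − 8.
Setting these equal: −7p + 7 = 13p − 8 ⇒ −20p = -15 ⇒ p = 3/4, and the value is (-7)·(3/4) + 7 = 7/4.
For the keeper: with q = P(L), equating Left's and Right's payoffs gives −5q + 5 = 15q − 8 ⇒ q = 13/20.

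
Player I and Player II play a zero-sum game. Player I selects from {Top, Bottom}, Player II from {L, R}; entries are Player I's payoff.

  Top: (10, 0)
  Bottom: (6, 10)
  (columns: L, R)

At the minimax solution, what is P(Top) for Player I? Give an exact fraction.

Row minima: Top → 0, Bottom → 6; maximin = 6.
Column maxima: L → 10, R → 10; minimax = 10.
6 ≠ 10, so there is no saddle point; optimal play is mixed.
Let Player I play Top with probability p. Expected payoff against L: 10p + 6(1−p) = 4p + 6; against R: 0p + 10(1−p) = −10p + 10.
Setting these equal: 4p + 6 = −10p + 10 ⇒ 14p = 4 ⇒ p = 2/7, and the value is (4)·(2/7) + 6 = 50/7.
For Player II: with q = P(L), equating Top's and Bottom's payoffs gives 10q = −4q + 10 ⇒ q = 5/7.

2/7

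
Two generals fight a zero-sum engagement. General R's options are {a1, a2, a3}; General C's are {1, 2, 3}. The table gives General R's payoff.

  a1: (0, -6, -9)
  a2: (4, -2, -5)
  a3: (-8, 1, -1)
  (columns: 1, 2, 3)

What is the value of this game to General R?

-11/4

Row minima: a1 → -9, a2 → -5, a3 → -8; maximin = -5.
Column maxima: 1 → 4, 2 → 1, 3 → -1; minimax = -1.
-5 ≠ -1, so there is no saddle point; optimal play is mixed.
a1 is strictly dominated by a2, so General R never plays it.
2 is strictly dominated by 3 (it gives General R strictly more in every row), so General C never plays it.
On the remaining 2×2 (a2, a3 vs 1, 3):
Let General R play a2 with probability p. Expected payoff against 1: 4p + (-8)(1−p) = 12p − 8; against 3: (-5)p + (-1)(1−p) = −4p − 1.
Setting these equal: 12p − 8 = −4p − 1 ⇒ 16p = 7 ⇒ p = 7/16, and the value is (12)·(7/16) − 8 = -11/4.
For General C: with q = P(1), equating a2's and a3's payoffs gives 9q − 5 = −7q − 1 ⇒ q = 1/4.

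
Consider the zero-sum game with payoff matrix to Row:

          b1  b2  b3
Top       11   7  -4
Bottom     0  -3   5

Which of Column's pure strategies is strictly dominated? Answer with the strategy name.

b1

b2 holds Row's payoff strictly below b1 in every row: 7 < 11, -3 < 0.
So b1 is strictly dominated for Column.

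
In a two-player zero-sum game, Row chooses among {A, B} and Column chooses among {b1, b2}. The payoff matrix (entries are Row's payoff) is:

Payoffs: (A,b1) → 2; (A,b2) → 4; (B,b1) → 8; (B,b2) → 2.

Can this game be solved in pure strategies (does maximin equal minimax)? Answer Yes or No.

No

Row minima: A → 2, B → 2; maximin = 2.
Column maxima: b1 → 8, b2 → 4; minimax = 4.
2 ≠ 4, so no pure-strategy equilibrium exists.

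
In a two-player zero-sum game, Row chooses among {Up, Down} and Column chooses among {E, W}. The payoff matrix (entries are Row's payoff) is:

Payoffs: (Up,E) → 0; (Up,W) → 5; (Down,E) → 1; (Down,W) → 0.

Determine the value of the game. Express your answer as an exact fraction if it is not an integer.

Row minima: Up → 0, Down → 0; maximin = 0.
Column maxima: E → 1, W → 5; minimax = 1.
0 ≠ 1, so there is no saddle point; optimal play is mixed.
Let Row play Up with probability p. Expected payoff against E: 0p + 1(1−p) = −p + 1; against W: 5p + 0(1−p) = 5p.
Setting these equal: −p + 1 = 5p ⇒ −6p = -1 ⇒ p = 1/6, and the value is (-1)·(1/6) + 1 = 5/6.
For Column: with q = P(E), equating Up's and Down's payoffs gives −5q + 5 = q ⇒ q = 5/6.

5/6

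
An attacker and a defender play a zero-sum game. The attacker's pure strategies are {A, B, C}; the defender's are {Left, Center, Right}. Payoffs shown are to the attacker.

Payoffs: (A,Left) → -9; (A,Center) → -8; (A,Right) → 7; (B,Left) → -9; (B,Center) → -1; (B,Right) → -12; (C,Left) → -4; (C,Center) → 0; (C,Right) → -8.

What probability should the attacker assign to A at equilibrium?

1/5

Row minima: A → -9, B → -12, C → -8; maximin = -8.
Column maxima: Left → -4, Center → 0, Right → 7; minimax = -4.
-8 ≠ -4, so there is no saddle point; optimal play is mixed.
B is strictly dominated by C, so the attacker never plays it.
Center is strictly dominated by Left (it gives the attacker strictly more in every row), so the defender never plays it.
On the remaining 2×2 (A, C vs Left, Right):
Let the attacker play A with probability p. Expected payoff against Left: (-9)p + (-4)(1−p) = −5p − 4; against Right: 7p + (-8)(1−p) = 15p − 8.
Setting these equal: −5p − 4 = 15p − 8 ⇒ −20p = -4 ⇒ p = 1/5, and the value is (-5)·(1/5) − 4 = -5.
For the defender: with q = P(Left), equating A's and C's payoffs gives −16q + 7 = 4q − 8 ⇒ q = 3/4.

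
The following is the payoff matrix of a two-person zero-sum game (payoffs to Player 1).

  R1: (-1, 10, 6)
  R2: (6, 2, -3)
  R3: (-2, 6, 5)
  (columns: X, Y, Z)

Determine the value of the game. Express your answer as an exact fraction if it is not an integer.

33/16

Row minima: R1 → -1, R2 → -3, R3 → -2; maximin = -1.
Column maxima: X → 6, Y → 10, Z → 6; minimax = 6.
-1 ≠ 6, so there is no saddle point; optimal play is mixed.
R3 is strictly dominated by R1, so Player 1 never plays it.
Y is strictly dominated by Z (it gives Player 1 strictly more in every row), so Player 2 never plays it.
On the remaining 2×2 (R1, R2 vs X, Z):
Let Player 1 play R1 with probability p. Expected payoff against X: (-1)p + 6(1−p) = −7p + 6; against Z: 6p + (-3)(1−p) = 9p − 3.
Setting these equal: −7p + 6 = 9p − 3 ⇒ −16p = -9 ⇒ p = 9/16, and the value is (-7)·(9/16) + 6 = 33/16.
For Player 2: with q = P(X), equating R1's and R2's payoffs gives −7q + 6 = 9q − 3 ⇒ q = 9/16.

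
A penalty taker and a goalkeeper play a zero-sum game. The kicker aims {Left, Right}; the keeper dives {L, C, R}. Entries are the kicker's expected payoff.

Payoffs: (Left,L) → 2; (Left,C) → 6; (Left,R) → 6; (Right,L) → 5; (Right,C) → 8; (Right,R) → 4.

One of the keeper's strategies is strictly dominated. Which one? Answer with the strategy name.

L holds the kicker's payoff strictly below C in every row: 2 < 6, 5 < 8.
So C is strictly dominated for the keeper.

C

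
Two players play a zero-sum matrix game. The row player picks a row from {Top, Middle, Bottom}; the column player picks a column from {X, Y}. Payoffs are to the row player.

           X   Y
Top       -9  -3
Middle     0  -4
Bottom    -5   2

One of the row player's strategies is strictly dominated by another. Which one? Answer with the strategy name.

Top

Bottom gives a strictly higher payoff than Top against every column: -5 > -9, 2 > -3.
So Top is strictly dominated and the row player never plays it.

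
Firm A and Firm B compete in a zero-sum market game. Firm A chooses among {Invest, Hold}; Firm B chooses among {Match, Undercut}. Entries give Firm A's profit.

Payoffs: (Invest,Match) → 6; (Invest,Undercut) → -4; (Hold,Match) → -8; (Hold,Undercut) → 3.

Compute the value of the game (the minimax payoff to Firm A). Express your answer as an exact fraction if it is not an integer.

Row minima: Invest → -4, Hold → -8; maximin = -4.
Column maxima: Match → 6, Undercut → 3; minimax = 3.
-4 ≠ 3, so there is no saddle point; optimal play is mixed.
Let Firm A play Invest with probability p. Expected payoff against Match: 6p + (-8)(1−p) = 14p − 8; against Undercut: (-4)p + 3(1−p) = −7p + 3.
Setting these equal: 14p − 8 = −7p + 3 ⇒ 21p = 11 ⇒ p = 11/21, and the value is (14)·(11/21) − 8 = -2/3.
For Firm B: with q = P(Match), equating Invest's and Hold's payoffs gives 10q − 4 = −11q + 3 ⇒ q = 1/3.

-2/3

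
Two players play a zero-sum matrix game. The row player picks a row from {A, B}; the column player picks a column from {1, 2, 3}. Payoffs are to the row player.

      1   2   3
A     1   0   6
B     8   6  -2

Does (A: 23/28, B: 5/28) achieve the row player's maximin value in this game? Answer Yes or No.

No

Against 1 this mix gives (23/28)·1 + (5/28)·8 = 9/4.
Against 2 this mix gives (23/28)·0 + (5/28)·6 = 15/14.
Against 3 this mix gives (23/28)·6 + (5/28)·(-2) = 32/7.
The column player will play 2, holding the row player to 15/14. Shifting weight toward the row that does better against 2 would raise this floor (the equalizing mix achieves 18/7 against both 2 and 3), so the proposed strategy is not optimal.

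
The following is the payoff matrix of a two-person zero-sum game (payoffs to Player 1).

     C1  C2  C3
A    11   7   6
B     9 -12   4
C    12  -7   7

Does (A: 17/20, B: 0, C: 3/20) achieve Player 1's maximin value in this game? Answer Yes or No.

Against C1 this mix gives (17/20)·11 + (3/20)·12 = 223/20.
Against C2 this mix gives (17/20)·7 + (3/20)·(-7) = 49/10.
Against C3 this mix gives (17/20)·6 + (3/20)·7 = 123/20.
Player 2 will play C2, holding Player 1 to 49/10. Shifting weight toward the row that does better against C2 would raise this floor (the equalizing mix achieves 91/15 against both C2 and C3), so the proposed strategy is not optimal.

No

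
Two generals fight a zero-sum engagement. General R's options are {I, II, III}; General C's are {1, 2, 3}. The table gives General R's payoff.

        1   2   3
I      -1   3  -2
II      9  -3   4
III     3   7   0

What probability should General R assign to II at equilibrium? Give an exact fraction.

Row minima: I → -2, II → -3, III → 0; maximin = 0.
Column maxima: 1 → 9, 2 → 7, 3 → 4; minimax = 4.
0 ≠ 4, so there is no saddle point; optimal play is mixed.
I is strictly dominated by III, so General R never plays it.
1 is strictly dominated by 3 (it gives General R strictly more in every row), so General C never plays it.
On the remaining 2×2 (II, III vs 2, 3):
Let General R play II with probability p. Expected payoff against 2: (-3)p + 7(1−p) = −10p + 7; against 3: 4p + 0(1−p) = 4p.
Setting these equal: −10p + 7 = 4p ⇒ −14p = -7 ⇒ p = 1/2, and the value is (-10)·(1/2) + 7 = 2.
For General C: with q = P(2), equating II's and III's payoffs gives −7q + 4 = 7q ⇒ q = 2/7.

1/2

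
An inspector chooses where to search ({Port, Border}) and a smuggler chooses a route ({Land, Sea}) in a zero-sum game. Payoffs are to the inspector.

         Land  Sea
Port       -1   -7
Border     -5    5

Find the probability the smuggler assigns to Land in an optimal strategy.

Row minima: Port → -7, Border → -5; maximin = -5.
Column maxima: Land → -1, Sea → 5; minimax = -1.
-5 ≠ -1, so there is no saddle point; optimal play is mixed.
Let the inspector play Port with probability p. Expected payoff against Land: (-1)p + (-5)(1−p) = 4p − 5; against Sea: (-7)p + 5(1−p) = −12p + 5.
Setting these equal: 4p − 5 = −12p + 5 ⇒ 16p = 10 ⇒ p = 5/8, and the value is (4)·(5/8) − 5 = -5/2.
For the smuggler: with q = P(Land), equating Port's and Border's payoffs gives 6q − 7 = −10q + 5 ⇒ q = 3/4.

3/4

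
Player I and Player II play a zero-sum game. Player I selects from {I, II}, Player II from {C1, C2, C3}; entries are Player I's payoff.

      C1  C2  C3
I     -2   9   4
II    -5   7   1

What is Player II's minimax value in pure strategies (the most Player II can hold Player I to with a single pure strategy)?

-2

Column maxima: C1 → -2, C2 → 9, C3 → 4.
The smallest of these is -2.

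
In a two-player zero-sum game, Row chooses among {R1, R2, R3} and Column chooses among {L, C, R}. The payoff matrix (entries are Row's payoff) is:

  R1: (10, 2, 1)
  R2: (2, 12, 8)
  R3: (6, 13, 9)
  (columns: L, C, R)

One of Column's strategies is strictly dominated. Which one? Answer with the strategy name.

R holds Row's payoff strictly below C in every row: 1 < 2, 8 < 12, 9 < 13.
So C is strictly dominated for Column.

C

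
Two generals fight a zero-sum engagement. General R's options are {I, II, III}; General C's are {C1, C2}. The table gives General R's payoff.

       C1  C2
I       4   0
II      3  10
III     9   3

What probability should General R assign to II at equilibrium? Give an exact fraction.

Row minima: I → 0, II → 3, III → 3; maximin = 3.
Column maxima: C1 → 9, C2 → 10; minimax = 9.
3 ≠ 9, so there is no saddle point; optimal play is mixed.
I is strictly dominated by III, so General R never plays it.
On the remaining 2×2 (II, III vs C1, C2):
Let General R play II with probability p. Expected payoff against C1: 3p + 9(1−p) = −6p + 9; against C2: 10p + 3(1−p) = 7p + 3.
Setting these equal: −6p + 9 = 7p + 3 ⇒ −13p = -6 ⇒ p = 6/13, and the value is (-6)·(6/13) + 9 = 81/13.
For General C: with q = P(C1), equating II's and III's payoffs gives −7q + 10 = 6q + 3 ⇒ q = 7/13.

6/13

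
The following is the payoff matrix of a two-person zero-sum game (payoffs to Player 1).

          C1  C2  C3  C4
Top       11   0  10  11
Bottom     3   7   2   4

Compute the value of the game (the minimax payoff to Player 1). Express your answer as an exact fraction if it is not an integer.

Row minima: Top → 0, Bottom → 2; maximin = 2.
Column maxima: C1 → 11, C2 → 7, C3 → 10, C4 → 11; minimax = 7.
2 ≠ 7, so there is no saddle point; optimal play is mixed.
C1 is strictly dominated by C3 (it gives Player 1 strictly more in every row), so Player 2 never plays it.
C4 is strictly dominated by C3 (it gives Player 1 strictly more in every row), so Player 2 never plays it.
On the remaining 2×2 (Top, Bottom vs C2, C3):
Let Player 1 play Top with probability p. Expected payoff against C2: 0p + 7(1−p) = −7p + 7; against C3: 10p + 2(1−p) = 8p + 2.
Setting these equal: −7p + 7 = 8p + 2 ⇒ −15p = -5 ⇒ p = 1/3, and the value is (-7)·(1/3) + 7 = 14/3.
For Player 2: with q = P(C2), equating Top's and Bottom's payoffs gives −10q + 10 = 5q + 2 ⇒ q = 8/15.

14/3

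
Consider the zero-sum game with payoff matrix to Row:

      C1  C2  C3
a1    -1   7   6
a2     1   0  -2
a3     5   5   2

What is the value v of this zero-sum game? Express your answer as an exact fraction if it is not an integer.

16/5

Row minima: a1 → -1, a2 → -2, a3 → 2; maximin = 2.
Column maxima: C1 → 5, C2 → 7, C3 → 6; minimax = 5.
2 ≠ 5, so there is no saddle point; optimal play is mixed.
a2 is strictly dominated by a3, so Row never plays it.
C2 is strictly dominated by C3 (it gives Row strictly more in every row), so Column never plays it.
On the remaining 2×2 (a1, a3 vs C1, C3):
Let Row play a1 with probability p. Expected payoff against C1: (-1)p + 5(1−p) = −6p + 5; against C3: 6p + 2(1−p) = 4p + 2.
Setting these equal: −6p + 5 = 4p + 2 ⇒ −10p = -3 ⇒ p = 3/10, and the value is (-6)·(3/10) + 5 = 16/5.
For Column: with q = P(C1), equating a1's and a3's payoffs gives −7q + 6 = 3q + 2 ⇒ q = 2/5.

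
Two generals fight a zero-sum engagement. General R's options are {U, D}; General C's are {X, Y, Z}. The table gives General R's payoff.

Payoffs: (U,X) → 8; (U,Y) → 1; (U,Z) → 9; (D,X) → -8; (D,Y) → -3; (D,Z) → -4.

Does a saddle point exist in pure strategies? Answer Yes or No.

Yes

Row minima: U → 1, D → -8; maximin = 1.
Column maxima: X → 8, Y → 1, Z → 9; minimax = 1.
maximin = minimax = 1, so a saddle point exists.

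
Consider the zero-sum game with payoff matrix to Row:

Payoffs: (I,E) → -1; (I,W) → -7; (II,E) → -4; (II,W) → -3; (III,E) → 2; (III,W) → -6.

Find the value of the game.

-10/3

Row minima: I → -7, II → -4, III → -6; maximin = -4.
Column maxima: E → 2, W → -3; minimax = -3.
-4 ≠ -3, so there is no saddle point; optimal play is mixed.
I is strictly dominated by III, so Row never plays it.
On the remaining 2×2 (II, III vs E, W):
Let Row play II with probability p. Expected payoff against E: (-4)p + 2(1−p) = −6p + 2; against W: (-3)p + (-6)(1−p) = 3p − 6.
Setting these equal: −6p + 2 = 3p − 6 ⇒ −9p = -8 ⇒ p = 8/9, and the value is (-6)·(8/9) + 2 = -10/3.
For Column: with q = P(E), equating II's and III's payoffs gives −q − 3 = 8q − 6 ⇒ q = 1/3.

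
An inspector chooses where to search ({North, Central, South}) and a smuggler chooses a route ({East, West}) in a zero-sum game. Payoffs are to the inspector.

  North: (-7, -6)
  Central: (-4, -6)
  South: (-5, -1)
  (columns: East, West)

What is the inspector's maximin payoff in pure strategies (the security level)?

-5

Row minima: North → -7, Central → -6, South → -5.
The best of these is -5.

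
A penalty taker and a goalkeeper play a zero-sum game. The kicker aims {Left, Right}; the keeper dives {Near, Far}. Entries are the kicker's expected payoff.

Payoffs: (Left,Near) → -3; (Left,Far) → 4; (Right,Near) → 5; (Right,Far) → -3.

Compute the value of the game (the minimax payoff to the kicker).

Row minima: Left → -3, Right → -3; maximin = -3.
Column maxima: Near → 5, Far → 4; minimax = 4.
-3 ≠ 4, so there is no saddle point; optimal play is mixed.
Let the kicker play Left with probability p. Expected payoff against Near: (-3)p + 5(1−p) = −8p + 5; against Far: 4p + (-3)(1−p) = 7p − 3.
Setting these equal: −8p + 5 = 7p − 3 ⇒ −15p = -8 ⇒ p = 8/15, and the value is (-8)·(8/15) + 5 = 11/15.
For the keeper: with q = P(Near), equating Left's and Right's payoffs gives −7q + 4 = 8q − 3 ⇒ q = 7/15.

11/15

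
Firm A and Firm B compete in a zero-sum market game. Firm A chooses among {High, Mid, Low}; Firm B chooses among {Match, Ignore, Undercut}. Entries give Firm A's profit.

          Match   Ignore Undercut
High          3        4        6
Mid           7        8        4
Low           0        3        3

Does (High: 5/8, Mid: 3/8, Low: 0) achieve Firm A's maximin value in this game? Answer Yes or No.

No

Against Match this mix gives (5/8)·3 + (3/8)·7 = 9/2.
Against Ignore this mix gives (5/8)·4 + (3/8)·8 = 11/2.
Against Undercut this mix gives (5/8)·6 + (3/8)·4 = 21/4.
Firm B will play Match, holding Firm A to 9/2. Shifting weight toward the row that does better against Match would raise this floor (the equalizing mix achieves 5 against both Match and Undercut), so the proposed strategy is not optimal.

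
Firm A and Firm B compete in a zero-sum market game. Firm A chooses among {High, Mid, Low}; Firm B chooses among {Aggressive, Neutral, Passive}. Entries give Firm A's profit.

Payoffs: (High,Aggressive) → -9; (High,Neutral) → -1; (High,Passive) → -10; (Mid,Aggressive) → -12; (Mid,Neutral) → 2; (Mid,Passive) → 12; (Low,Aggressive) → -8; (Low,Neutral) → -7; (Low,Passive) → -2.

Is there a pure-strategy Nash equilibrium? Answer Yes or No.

Yes

Row minima: High → -10, Mid → -12, Low → -8; maximin = -8.
Column maxima: Aggressive → -8, Neutral → 2, Passive → 12; minimax = -8.
maximin = minimax = -8, so a saddle point exists.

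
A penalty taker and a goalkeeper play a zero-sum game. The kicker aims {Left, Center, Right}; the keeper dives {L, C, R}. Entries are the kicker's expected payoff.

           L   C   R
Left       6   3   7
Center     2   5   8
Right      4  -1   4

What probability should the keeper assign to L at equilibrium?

1/3

Row minima: Left → 3, Center → 2, Right → -1; maximin = 3.
Column maxima: L → 6, C → 5, R → 8; minimax = 5.
3 ≠ 5, so there is no saddle point; optimal play is mixed.
Right is strictly dominated by Left, so the kicker never plays it.
With Right eliminated, R is strictly dominated by L (it gives the kicker strictly more in every remaining row), so the keeper never plays it.
On the remaining 2×2 (Left, Center vs L, C):
Let the kicker play Left with probability p. Expected payoff against L: 6p + 2(1−p) = 4p + 2; against C: 3p + 5(1−p) = −2p + 5.
Setting these equal: 4p + 2 = −2p + 5 ⇒ 6p = 3 ⇒ p = 1/2, and the value is (4)·(1/2) + 2 = 4.
For the keeper: with q = P(L), equating Left's and Center's payoffs gives 3q + 3 = −3q + 5 ⇒ q = 1/3.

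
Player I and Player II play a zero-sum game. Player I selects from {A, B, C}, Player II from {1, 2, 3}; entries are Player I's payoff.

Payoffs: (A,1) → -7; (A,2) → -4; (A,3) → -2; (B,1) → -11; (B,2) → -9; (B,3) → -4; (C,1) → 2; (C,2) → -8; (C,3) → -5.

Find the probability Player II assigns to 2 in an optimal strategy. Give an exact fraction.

Row minima: A → -7, B → -11, C → -8; maximin = -7.
Column maxima: 1 → 2, 2 → -4, 3 → -2; minimax = -4.
-7 ≠ -4, so there is no saddle point; optimal play is mixed.
B is strictly dominated by A, so Player I never plays it.
3 is strictly dominated by 2 (it gives Player I strictly more in every row), so Player II never plays it.
On the remaining 2×2 (A, C vs 1, 2):
Let Player I play A with probability p. Expected payoff against 1: (-7)p + 2(1−p) = −9p + 2; against 2: (-4)p + (-8)(1−p) = 4p − 8.
Setting these equal: −9p + 2 = 4p − 8 ⇒ −13p = -10 ⇒ p = 10/13, and the value is (-9)·(10/13) + 2 = -64/13.
For Player II: with q = P(1), equating A's and C's payoffs gives −3q − 4 = 10q − 8 ⇒ q = 4/13.

9/13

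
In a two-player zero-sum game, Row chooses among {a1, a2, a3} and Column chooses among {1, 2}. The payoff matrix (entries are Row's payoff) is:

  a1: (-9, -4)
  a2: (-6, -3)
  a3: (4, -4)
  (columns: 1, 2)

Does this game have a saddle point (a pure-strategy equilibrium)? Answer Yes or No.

No

Row minima: a1 → -9, a2 → -6, a3 → -4; maximin = -4.
Column maxima: 1 → 4, 2 → -3; minimax = -3.
-4 ≠ -3, so no pure-strategy equilibrium exists.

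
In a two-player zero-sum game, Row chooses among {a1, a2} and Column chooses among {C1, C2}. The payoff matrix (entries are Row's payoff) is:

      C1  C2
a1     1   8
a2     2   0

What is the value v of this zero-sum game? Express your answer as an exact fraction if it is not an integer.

Row minima: a1 → 1, a2 → 0; maximin = 1.
Column maxima: C1 → 2, C2 → 8; minimax = 2.
1 ≠ 2, so there is no saddle point; optimal play is mixed.
Let Row play a1 with probability p. Expected payoff against C1: 1p + 2(1−p) = −p + 2; against C2: 8p + 0(1−p) = 8p.
Setting these equal: −p + 2 = 8p ⇒ −9p = -2 ⇒ p = 2/9, and the value is (-1)·(2/9) + 2 = 16/9.
For Column: with q = P(C1), equating a1's and a2's payoffs gives −7q + 8 = 2q ⇒ q = 8/9.

16/9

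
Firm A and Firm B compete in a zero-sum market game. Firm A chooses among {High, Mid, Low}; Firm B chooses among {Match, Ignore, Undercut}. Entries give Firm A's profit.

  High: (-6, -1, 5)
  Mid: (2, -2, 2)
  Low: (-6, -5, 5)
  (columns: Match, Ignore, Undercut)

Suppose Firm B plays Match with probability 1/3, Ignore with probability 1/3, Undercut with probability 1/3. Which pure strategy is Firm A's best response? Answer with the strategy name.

Expected payoff of High: (1/3)·(-6) + (1/3)·(-1) + (1/3)·5 = -2/3.
Expected payoff of Mid: (1/3)·2 + (1/3)·(-2) + (1/3)·2 = 2/3.
Expected payoff of Low: (1/3)·(-6) + (1/3)·(-5) + (1/3)·5 = -2.
The largest is 2/3, so Firm A's best response is Mid.

Mid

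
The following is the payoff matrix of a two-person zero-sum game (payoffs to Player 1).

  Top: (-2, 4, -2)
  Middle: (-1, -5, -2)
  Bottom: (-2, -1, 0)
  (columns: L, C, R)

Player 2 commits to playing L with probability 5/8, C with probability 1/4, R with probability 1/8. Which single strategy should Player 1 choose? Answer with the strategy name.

Top

Expected payoff of Top: (5/8)·(-2) + (1/4)·4 + (1/8)·(-2) = -1/2.
Expected payoff of Middle: (5/8)·(-1) + (1/4)·(-5) + (1/8)·(-2) = -17/8.
Expected payoff of Bottom: (5/8)·(-2) + (1/4)·(-1) + (1/8)·0 = -3/2.
The largest is -1/2, so Player 1's best response is Top.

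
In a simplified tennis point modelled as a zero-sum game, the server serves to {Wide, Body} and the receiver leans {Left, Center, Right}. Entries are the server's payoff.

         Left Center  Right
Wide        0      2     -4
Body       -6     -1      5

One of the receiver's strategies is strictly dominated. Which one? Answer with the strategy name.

Left holds the server's payoff strictly below Center in every row: 0 < 2, -6 < -1.
So Center is strictly dominated for the receiver.

Center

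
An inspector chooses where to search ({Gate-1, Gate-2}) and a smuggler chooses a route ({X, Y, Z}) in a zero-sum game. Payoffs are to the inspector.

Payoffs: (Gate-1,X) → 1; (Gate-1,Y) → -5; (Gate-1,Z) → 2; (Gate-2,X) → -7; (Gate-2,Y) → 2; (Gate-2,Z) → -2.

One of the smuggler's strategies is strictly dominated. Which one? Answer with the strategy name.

Z

X holds the inspector's payoff strictly below Z in every row: 1 < 2, -7 < -2.
So Z is strictly dominated for the smuggler.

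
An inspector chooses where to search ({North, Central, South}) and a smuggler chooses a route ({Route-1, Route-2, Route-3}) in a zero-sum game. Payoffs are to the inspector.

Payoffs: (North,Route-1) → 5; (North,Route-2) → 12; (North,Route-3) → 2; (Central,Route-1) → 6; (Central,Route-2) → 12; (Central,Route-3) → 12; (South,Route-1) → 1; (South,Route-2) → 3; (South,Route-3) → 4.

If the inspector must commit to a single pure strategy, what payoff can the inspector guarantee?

Row minima: North → 2, Central → 6, South → 1.
The best of these is 6.

6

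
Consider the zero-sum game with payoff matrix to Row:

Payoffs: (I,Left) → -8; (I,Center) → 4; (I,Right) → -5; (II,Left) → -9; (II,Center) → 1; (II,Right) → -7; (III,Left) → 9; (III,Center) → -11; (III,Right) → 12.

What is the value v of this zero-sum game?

Row minima: I → -8, II → -9, III → -11; maximin = -8.
Column maxima: Left → 9, Center → 4, Right → 12; minimax = 4.
-8 ≠ 4, so there is no saddle point; optimal play is mixed.
II is strictly dominated by I, so Row never plays it.
Right is strictly dominated by Left (it gives Row strictly more in every row), so Column never plays it.
On the remaining 2×2 (I, III vs Left, Center):
Let Row play I with probability p. Expected payoff against Left: (-8)p + 9(1−p) = −17p + 9; against Center: 4p + (-11)(1−p) = 15p − 11.
Setting these equal: −17p + 9 = 15p − 11 ⇒ −32p = -20 ⇒ p = 5/8, and the value is (-17)·(5/8) + 9 = -13/8.
For Column: with q = P(Left), equating I's and III's payoffs gives −12q + 4 = 20q − 11 ⇒ q = 15/32.

-13/8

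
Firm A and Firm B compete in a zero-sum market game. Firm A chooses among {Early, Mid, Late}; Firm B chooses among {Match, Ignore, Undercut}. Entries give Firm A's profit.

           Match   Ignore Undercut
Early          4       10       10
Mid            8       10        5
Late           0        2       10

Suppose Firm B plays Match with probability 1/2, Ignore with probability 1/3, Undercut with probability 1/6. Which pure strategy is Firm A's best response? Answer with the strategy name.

Mid

Expected payoff of Early: (1/2)·4 + (1/3)·10 + (1/6)·10 = 7.
Expected payoff of Mid: (1/2)·8 + (1/3)·10 + (1/6)·5 = 49/6.
Expected payoff of Late: (1/2)·0 + (1/3)·2 + (1/6)·10 = 7/3.
The largest is 49/6, so Firm A's best response is Mid.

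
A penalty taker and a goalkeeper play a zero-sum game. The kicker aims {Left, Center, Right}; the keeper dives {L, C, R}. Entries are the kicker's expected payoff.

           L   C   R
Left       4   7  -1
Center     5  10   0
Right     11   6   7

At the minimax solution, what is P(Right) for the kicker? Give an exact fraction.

Row minima: Left → -1, Center → 0, Right → 6; maximin = 6.
Column maxima: L → 11, C → 10, R → 7; minimax = 7.
6 ≠ 7, so there is no saddle point; optimal play is mixed.
Left is strictly dominated by Center, so the kicker never plays it.
L is strictly dominated by R (it gives the kicker strictly more in every row), so the keeper never plays it.
On the remaining 2×2 (Center, Right vs C, R):
Let the kicker play Center with probability p. Expected payoff against C: 10p + 6(1−p) = 4p + 6; against R: 0p + 7(1−p) = −7p + 7.
Setting these equal: 4p + 6 = −7p + 7 ⇒ 11p = 1 ⇒ p = 1/11, and the value is (4)·(1/11) + 6 = 70/11.
For the keeper: with q = P(C), equating Center's and Right's payoffs gives 10q = −q + 7 ⇒ q = 7/11.

10/11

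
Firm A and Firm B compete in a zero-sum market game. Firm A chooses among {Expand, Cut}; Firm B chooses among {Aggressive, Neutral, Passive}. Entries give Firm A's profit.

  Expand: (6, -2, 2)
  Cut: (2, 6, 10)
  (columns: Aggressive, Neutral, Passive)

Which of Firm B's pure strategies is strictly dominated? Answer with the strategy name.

Neutral holds Firm A's payoff strictly below Passive in every row: -2 < 2, 6 < 10.
So Passive is strictly dominated for Firm B.

Passive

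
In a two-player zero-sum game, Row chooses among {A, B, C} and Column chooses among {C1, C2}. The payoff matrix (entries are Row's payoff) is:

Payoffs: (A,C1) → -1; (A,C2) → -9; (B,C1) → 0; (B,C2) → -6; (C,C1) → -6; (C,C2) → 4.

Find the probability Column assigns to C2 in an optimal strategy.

3/8

Row minima: A → -9, B → -6, C → -6; maximin = -6.
Column maxima: C1 → 0, C2 → 4; minimax = 0.
-6 ≠ 0, so there is no saddle point; optimal play is mixed.
A is strictly dominated by B, so Row never plays it.
On the remaining 2×2 (B, C vs C1, C2):
Let Row play B with probability p. Expected payoff against C1: 0p + (-6)(1−p) = 6p − 6; against C2: (-6)p + 4(1−p) = −10p + 4.
Setting these equal: 6p − 6 = −10p + 4 ⇒ 16p = 10 ⇒ p = 5/8, and the value is (6)·(5/8) − 6 = -9/4.
For Column: with q = P(C1), equating B's and C's payoffs gives 6q − 6 = −10q + 4 ⇒ q = 5/8.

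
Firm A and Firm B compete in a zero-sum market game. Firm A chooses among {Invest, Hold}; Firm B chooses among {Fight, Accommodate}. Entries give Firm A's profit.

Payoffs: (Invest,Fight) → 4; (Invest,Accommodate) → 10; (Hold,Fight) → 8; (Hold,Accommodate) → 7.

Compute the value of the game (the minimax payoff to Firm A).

Row minima: Invest → 4, Hold → 7; maximin = 7.
Column maxima: Fight → 8, Accommodate → 10; minimax = 8.
7 ≠ 8, so there is no saddle point; optimal play is mixed.
Let Firm A play Invest with probability p. Expected payoff against Fight: 4p + 8(1−p) = −4p + 8; against Accommodate: 10p + 7(1−p) = 3p + 7.
Setting these equal: −4p + 8 = 3p + 7 ⇒ −7p = -1 ⇒ p = 1/7, and the value is (-4)·(1/7) + 8 = 52/7.
For Firm B: with q = P(Fight), equating Invest's and Hold's payoffs gives −6q + 10 = q + 7 ⇒ q = 3/7.

52/7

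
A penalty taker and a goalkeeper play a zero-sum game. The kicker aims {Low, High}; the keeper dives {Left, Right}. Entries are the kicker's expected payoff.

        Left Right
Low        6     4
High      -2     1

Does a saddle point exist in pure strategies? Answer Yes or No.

Yes

Row minima: Low → 4, High → -2; maximin = 4.
Column maxima: Left → 6, Right → 4; minimax = 4.
maximin = minimax = 4, so a saddle point exists.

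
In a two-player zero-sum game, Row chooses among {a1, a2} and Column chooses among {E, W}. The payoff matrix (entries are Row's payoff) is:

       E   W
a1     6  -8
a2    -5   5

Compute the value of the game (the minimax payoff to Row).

-5/12

Row minima: a1 → -8, a2 → -5; maximin = -5.
Column maxima: E → 6, W → 5; minimax = 5.
-5 ≠ 5, so there is no saddle point; optimal play is mixed.
Let Row play a1 with probability p. Expected payoff against E: 6p + (-5)(1−p) = 11p − 5; against W: (-8)p + 5(1−p) = −13p + 5.
Setting these equal: 11p − 5 = −13p + 5 ⇒ 24p = 10 ⇒ p = 5/12, and the value is (11)·(5/12) − 5 = -5/12.
For Column: with q = P(E), equating a1's and a2's payoffs gives 14q − 8 = −10q + 5 ⇒ q = 13/24.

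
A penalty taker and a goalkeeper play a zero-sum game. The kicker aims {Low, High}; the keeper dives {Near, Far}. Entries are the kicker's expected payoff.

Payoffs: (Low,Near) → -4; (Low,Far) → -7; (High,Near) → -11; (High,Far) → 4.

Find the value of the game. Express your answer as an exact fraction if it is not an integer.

Row minima: Low → -7, High → -11; maximin = -7.
Column maxima: Near → -4, Far → 4; minimax = -4.
-7 ≠ -4, so there is no saddle point; optimal play is mixed.
Let the kicker play Low with probability p. Expected payoff against Near: (-4)p + (-11)(1−p) = 7p − 11; against Far: (-7)p + 4(1−p) = −11p + 4.
Setting these equal: 7p − 11 = −11p + 4 ⇒ 18p = 15 ⇒ p = 5/6, and the value is (7)·(5/6) − 11 = -31/6.
For the keeper: with q = P(Near), equating Low's and High's payoffs gives 3q − 7 = −15q + 4 ⇒ q = 11/18.

-31/6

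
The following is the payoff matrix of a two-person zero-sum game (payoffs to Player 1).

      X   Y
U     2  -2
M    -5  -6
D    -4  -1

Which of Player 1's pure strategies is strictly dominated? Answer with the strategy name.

M

U gives a strictly higher payoff than M against every column: 2 > -5, -2 > -6.
So M is strictly dominated and Player 1 never plays it.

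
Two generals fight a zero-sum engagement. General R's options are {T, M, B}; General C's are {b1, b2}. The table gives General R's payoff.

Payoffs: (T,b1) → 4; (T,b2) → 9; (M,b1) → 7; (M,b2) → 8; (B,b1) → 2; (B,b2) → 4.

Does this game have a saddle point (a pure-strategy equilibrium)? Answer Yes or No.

Yes

Row minima: T → 4, M → 7, B → 2; maximin = 7.
Column maxima: b1 → 7, b2 → 9; minimax = 7.
maximin = minimax = 7, so a saddle point exists.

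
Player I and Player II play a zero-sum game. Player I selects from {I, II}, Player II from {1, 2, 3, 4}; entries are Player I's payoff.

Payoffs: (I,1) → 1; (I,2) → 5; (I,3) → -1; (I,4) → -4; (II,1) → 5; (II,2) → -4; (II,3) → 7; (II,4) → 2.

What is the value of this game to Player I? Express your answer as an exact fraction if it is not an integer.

Row minima: I → -4, II → -4; maximin = -4.
Column maxima: 1 → 5, 2 → 5, 3 → 7, 4 → 2; minimax = 2.
-4 ≠ 2, so there is no saddle point; optimal play is mixed.
1 is strictly dominated by 4 (it gives Player I strictly more in every row), so Player II never plays it.
3 is strictly dominated by 4 (it gives Player I strictly more in every row), so Player II never plays it.
On the remaining 2×2 (I, II vs 2, 4):
Let Player I play I with probability p. Expected payoff against 2: 5p + (-4)(1−p) = 9p − 4; against 4: (-4)p + 2(1−p) = −6p + 2.
Setting these equal: 9p − 4 = −6p + 2 ⇒ 15p = 6 ⇒ p = 2/5, and the value is (9)·(2/5) − 4 = -2/5.
For Player II: with q = P(2), equating I's and II's payoffs gives 9q − 4 = −6q + 2 ⇒ q = 2/5.

-2/5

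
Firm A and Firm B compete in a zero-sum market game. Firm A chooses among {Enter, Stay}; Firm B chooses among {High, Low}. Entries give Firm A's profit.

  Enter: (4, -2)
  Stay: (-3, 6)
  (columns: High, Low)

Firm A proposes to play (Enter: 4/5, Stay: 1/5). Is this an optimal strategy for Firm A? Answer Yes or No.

No

Against High this mix gives (4/5)·4 + (1/5)·(-3) = 13/5.
Against Low this mix gives (4/5)·(-2) + (1/5)·6 = -2/5.
Firm B will play Low, holding Firm A to -2/5. Shifting weight toward the row that does better against Low would raise this floor (the equalizing mix achieves 6/5 against both Low and High), so the proposed strategy is not optimal.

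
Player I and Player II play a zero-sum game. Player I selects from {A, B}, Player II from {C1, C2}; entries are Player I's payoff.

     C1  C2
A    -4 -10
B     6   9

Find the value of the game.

Row minima: A → -10, B → 6; maximin = 6.
Column maxima: C1 → 6, C2 → 9; minimax = 6.
Since maximin = minimax = 6, there is a saddle point and the value is 6.

6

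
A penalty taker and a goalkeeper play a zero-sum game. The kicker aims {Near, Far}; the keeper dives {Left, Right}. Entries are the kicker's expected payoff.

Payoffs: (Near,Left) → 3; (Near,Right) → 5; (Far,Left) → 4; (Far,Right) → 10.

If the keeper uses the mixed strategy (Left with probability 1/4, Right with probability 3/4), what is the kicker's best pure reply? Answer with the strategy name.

Far

Expected payoff of Near: (1/4)·3 + (3/4)·5 = 9/2.
Expected payoff of Far: (1/4)·4 + (3/4)·10 = 17/2.
The largest is 17/2, so the kicker's best response is Far.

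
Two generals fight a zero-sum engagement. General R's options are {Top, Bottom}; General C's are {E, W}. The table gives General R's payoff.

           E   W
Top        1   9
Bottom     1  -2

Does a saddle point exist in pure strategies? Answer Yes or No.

Yes

Row minima: Top → 1, Bottom → -2; maximin = 1.
Column maxima: E → 1, W → 9; minimax = 1.
maximin = minimax = 1, so a saddle point exists.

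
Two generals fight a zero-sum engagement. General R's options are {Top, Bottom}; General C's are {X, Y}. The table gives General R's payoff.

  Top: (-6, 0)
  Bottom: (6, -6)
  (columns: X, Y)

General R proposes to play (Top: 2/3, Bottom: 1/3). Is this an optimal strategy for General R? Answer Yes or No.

Yes

Against X this mix gives (2/3)·(-6) + (1/3)·6 = -2.
Against Y this mix gives (2/3)·0 + (1/3)·(-6) = -2.
All of General C's active replies (X, Y) yield -2, and no column does worse for General R. The mix makes General C indifferent and guarantees -2, so it is optimal.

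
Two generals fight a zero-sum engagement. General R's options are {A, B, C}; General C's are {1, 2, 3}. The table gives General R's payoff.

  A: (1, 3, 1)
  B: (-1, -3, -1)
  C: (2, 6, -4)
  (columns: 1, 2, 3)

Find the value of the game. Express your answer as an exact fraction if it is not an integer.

Row minima: A → 1, B → -3, C → -4; maximin = 1.
Column maxima: 1 → 2, 2 → 6, 3 → 1; minimax = 1.
Since maximin = minimax = 1, there is a saddle point and the value is 1.

1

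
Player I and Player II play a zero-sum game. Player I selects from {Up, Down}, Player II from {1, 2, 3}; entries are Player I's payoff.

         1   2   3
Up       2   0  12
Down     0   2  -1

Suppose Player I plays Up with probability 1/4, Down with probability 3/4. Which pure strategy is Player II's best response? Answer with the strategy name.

1

If Player II plays 1, Player I's expected payoff is (1/4)·2 + (3/4)·0 = 1/2.
If Player II plays 2, Player I's expected payoff is (1/4)·0 + (3/4)·2 = 3/2.
If Player II plays 3, Player I's expected payoff is (1/4)·12 + (3/4)·(-1) = 9/4.
Player II minimizes Player I's payoff; the smallest is 1/2, so the best response is 1.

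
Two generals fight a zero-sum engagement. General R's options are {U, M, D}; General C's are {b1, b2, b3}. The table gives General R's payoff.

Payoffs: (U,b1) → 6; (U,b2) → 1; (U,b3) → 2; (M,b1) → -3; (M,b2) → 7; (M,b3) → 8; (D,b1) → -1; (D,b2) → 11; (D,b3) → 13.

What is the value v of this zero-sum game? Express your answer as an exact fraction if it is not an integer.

Row minima: U → 1, M → -3, D → -1; maximin = 1.
Column maxima: b1 → 6, b2 → 11, b3 → 13; minimax = 6.
1 ≠ 6, so there is no saddle point; optimal play is mixed.
M is strictly dominated by D, so General R never plays it.
b3 is strictly dominated by b2 (it gives General R strictly more in every row), so General C never plays it.
On the remaining 2×2 (U, D vs b1, b2):
Let General R play U with probability p. Expected payoff against b1: 6p + (-1)(1−p) = 7p − 1; against b2: 1p + 11(1−p) = −10p + 11.
Setting these equal: 7p − 1 = −10p + 11 ⇒ 17p = 12 ⇒ p = 12/17, and the value is (7)·(12/17) − 1 = 67/17.
For General C: with q = P(b1), equating U's and D's payoffs gives 5q + 1 = −12q + 11 ⇒ q = 10/17.

67/17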